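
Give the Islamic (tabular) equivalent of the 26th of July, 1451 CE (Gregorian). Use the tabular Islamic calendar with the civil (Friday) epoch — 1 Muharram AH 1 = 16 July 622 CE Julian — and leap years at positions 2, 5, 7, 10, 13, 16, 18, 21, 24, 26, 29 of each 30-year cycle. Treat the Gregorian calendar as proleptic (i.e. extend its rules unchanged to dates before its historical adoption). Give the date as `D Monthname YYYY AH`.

17 Jumada al-Thani 855 AH

Julian Day Number of the source date = 2251233.
Converting JDN 2251233 to the tabular Islamic calendar gives 17 Jumada al-Thani 855 AH.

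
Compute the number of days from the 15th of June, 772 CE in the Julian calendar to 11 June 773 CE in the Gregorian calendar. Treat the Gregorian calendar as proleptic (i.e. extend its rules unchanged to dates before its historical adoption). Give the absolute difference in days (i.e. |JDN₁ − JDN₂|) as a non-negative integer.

First date → JDN 2003197; second date → JDN 2003554.
The interval is |2003197 − 2003554| = 357 days.

357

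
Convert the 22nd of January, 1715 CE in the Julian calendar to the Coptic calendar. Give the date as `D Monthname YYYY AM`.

27 Tobi 1431 AM

Julian Day Number of the source date = 2347483.
Converting JDN 2347483 to the Coptic calendar gives 27 Tobi 1431 AM.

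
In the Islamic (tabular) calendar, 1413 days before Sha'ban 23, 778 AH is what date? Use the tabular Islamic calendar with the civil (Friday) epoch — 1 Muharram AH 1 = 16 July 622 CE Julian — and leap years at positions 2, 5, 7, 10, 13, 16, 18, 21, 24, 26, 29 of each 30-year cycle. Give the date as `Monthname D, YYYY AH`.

Sha'ban 28, 774 AH

JDN of Sha'ban 23, 778 AH = 2224012.
2224012 − 1413 = 2222599.
JDN 2222599 in the tabular Islamic calendar is Sha'ban 28, 774 AH.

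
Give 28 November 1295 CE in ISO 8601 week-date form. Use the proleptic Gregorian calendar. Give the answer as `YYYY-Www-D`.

1295-W48-1

The weekday is Monday (ISO weekday 1).
That Monday belongs to ISO week 48 of ISO year 1295.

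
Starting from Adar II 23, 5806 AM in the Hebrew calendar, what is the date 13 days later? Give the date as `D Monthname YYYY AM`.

JDN of Adar II 23, 5806 AM = 2468436.
2468436 + 13 = 2468449.
JDN 2468449 in the Hebrew calendar is 7 Nisan 5806 AM.

7 Nisan 5806 AM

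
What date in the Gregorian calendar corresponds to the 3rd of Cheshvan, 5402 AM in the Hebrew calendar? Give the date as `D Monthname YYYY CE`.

Julian Day Number of the source date = 2320703.
Converting JDN 2320703 to the Gregorian calendar gives 7 October 1641 CE.

7 October 1641 CE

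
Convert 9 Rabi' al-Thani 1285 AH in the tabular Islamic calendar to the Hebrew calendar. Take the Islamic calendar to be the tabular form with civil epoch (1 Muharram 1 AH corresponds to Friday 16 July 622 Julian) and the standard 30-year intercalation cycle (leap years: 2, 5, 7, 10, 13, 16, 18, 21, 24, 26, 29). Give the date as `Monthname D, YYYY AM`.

Both dates share Julian Day Number 2403544; in the Hebrew calendar that is 11 Av 5628 AM.

Av 11, 5628 AM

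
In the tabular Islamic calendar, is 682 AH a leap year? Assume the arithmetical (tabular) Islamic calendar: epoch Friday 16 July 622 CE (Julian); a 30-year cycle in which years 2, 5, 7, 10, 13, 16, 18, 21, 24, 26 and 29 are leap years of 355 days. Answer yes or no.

no

Year 682 AH is year 22 of its 30-year cycle; leap positions are 2, 5, 7, 10, 13, 16, 18, 21, 24, 26, 29, so it is a common year (354 days).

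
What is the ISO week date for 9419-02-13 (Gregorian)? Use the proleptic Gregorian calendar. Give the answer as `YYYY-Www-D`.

The weekday is Saturday (ISO weekday 6).
That Saturday belongs to ISO week 6 of ISO year 9419.

9419-W06-6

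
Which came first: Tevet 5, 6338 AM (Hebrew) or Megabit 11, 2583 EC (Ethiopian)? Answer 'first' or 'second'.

Converting both to JDN: 2662640 vs 2667486; the smaller is the first.

first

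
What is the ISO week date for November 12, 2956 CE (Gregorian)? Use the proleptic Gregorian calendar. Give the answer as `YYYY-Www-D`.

2956-W46-5

The weekday is Friday (ISO weekday 5).
That Friday belongs to ISO week 46 of ISO year 2956.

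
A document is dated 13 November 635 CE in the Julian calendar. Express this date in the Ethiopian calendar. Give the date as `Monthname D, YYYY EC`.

Both dates share Julian Day Number 1953308; in the Ethiopian calendar that is 16 Hidar 628 EC.

Hidar 16, 628 EC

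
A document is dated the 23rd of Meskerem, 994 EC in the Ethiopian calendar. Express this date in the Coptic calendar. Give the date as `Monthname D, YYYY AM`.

The source date corresponds to 26 September 1001 in the proleptic Gregorian calendar (JDN 2086936).
That day falls on 23 Thout 718 AM in the Coptic calendar.

Thout 23, 718 AM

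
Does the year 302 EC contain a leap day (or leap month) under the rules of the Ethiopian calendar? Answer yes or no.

no

302 mod 4 = 2; in the Ethiopian calendar a year is leap when year mod 4 = 3, so it is a common year.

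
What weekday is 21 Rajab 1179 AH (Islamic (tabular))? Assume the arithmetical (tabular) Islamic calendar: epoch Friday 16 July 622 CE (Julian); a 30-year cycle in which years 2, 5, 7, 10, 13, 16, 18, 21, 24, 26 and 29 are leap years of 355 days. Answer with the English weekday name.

Equivalently 3 January 1766 Gregorian, JDN 2366081.
2366081 ≡ 4 (mod 7); counting from Monday = 0 gives Friday.

Friday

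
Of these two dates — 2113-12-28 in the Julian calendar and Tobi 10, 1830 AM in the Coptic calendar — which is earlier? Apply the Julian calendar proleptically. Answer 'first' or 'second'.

The two dates have Julian Day Numbers 2493193 and 2493201 respectively.
Since 2493193 < 2493201, the first date comes first.

first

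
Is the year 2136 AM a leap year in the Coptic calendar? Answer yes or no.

no

2136 mod 4 = 0; in the Coptic calendar a year is leap when year mod 4 = 3, so it is a common year.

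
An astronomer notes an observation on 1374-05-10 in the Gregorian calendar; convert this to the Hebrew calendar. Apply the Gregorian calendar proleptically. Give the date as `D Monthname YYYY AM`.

20 Iyar 5134 AM

Julian Day Number of the source date = 2223033.
Converting JDN 2223033 to the Hebrew calendar gives 20 Iyar 5134 AM.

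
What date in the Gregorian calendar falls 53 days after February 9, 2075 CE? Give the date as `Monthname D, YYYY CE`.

April 3, 2075 CE

The starting date is JDN 2478978; 2478978 + 53 = 2479031.
JDN 2479031 corresponds to April 3, 2075 CE.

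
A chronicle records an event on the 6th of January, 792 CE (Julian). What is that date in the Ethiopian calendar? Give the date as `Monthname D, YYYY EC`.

Tir 10, 784 EC

Julian Day Number of the source date = 2010341.
Converting JDN 2010341 to the Ethiopian calendar gives 10 Tir 784 EC.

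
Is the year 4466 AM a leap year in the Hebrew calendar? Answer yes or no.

no

Hebrew year 4466 is year 1 of its 19-year Metonic cycle; leap years are at positions 3, 6, 8, 11, 14, 17, 19, so it is a common year (12 months).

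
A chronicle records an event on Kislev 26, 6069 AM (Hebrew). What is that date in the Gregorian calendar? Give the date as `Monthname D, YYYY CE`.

Both dates share Julian Day Number 2564384; in the Gregorian calendar that is 11 December 2308 CE.

December 11, 2308 CE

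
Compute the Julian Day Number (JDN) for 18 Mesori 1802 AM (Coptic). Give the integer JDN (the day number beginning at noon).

Equivalently 24 August 2086 (Gregorian).
JDN 2451545 is 1 January 2000 CE (Gregorian); the target day is +31647 days from there, so JDN = 2483192.

2483192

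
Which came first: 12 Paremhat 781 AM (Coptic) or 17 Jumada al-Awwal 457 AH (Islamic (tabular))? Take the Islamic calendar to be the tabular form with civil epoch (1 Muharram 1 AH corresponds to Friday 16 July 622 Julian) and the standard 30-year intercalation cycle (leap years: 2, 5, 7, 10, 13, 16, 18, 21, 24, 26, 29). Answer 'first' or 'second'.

first

Converting both to JDN: 2110116 vs 2110165; the smaller is the first.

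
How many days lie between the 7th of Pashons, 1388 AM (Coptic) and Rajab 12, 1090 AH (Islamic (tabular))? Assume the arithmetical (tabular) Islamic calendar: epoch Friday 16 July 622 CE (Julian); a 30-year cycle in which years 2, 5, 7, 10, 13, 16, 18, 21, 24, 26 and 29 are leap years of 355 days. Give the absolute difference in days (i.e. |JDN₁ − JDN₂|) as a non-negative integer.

2655

JDN of the first date = 2331878.
JDN of the second date = 2334533.
|2334533 − 2331878| = 2655.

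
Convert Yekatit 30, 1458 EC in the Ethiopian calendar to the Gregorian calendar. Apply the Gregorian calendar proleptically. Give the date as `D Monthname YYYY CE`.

5 March 1466 CE

Julian Day Number of the source date = 2256569.
Converting JDN 2256569 to the Gregorian calendar gives 5 March 1466 CE.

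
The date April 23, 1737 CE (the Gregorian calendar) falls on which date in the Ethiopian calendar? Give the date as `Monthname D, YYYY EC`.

Miyazya 17, 1729 EC

Both dates share Julian Day Number 2355599; in the Ethiopian calendar that is 17 Miyazya 1729 EC.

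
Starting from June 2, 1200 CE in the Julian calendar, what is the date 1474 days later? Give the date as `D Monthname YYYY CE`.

The starting date is JDN 2159511; 2159511 + 1474 = 2160985.
JDN 2160985 corresponds to 15 June 1204 CE.

15 June 1204 CE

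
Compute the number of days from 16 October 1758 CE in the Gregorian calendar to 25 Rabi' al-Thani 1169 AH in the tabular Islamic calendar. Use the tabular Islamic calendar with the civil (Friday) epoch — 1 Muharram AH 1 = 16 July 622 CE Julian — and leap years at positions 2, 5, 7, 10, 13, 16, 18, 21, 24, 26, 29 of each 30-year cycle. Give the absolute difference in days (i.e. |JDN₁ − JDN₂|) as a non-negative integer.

First date → JDN 2363445; second date → JDN 2362453.
The interval is |2363445 − 2362453| = 992 days.

992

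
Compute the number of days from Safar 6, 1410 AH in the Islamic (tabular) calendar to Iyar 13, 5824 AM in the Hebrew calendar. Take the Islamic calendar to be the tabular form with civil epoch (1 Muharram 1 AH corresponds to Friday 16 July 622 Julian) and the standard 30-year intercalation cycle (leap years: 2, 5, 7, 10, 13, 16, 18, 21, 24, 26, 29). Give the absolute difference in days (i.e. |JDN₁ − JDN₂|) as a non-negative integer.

First date → JDN 2447778; second date → JDN 2475040.
The interval is |2447778 − 2475040| = 27262 days.

27262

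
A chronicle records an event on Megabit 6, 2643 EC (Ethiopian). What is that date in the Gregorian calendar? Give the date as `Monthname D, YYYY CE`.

Both dates share Julian Day Number 2689396; in the Gregorian calendar that is 20 March 2651 CE.

March 20, 2651 CE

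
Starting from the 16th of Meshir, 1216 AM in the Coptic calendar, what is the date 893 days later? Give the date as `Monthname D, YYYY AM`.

Epip 29, 1218 AM

Counting 893 days forward from JDN 2268974 reaches JDN 2269867, which is Epip 29, 1218 AM.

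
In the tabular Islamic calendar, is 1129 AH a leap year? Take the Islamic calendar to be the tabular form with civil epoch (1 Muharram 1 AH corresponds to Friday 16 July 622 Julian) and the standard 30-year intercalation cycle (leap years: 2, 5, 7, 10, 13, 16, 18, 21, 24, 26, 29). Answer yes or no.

Year 1129 AH is year 19 of its 30-year cycle; leap positions are 2, 5, 7, 10, 13, 16, 18, 21, 24, 26, 29, so it is a common year (354 days).

no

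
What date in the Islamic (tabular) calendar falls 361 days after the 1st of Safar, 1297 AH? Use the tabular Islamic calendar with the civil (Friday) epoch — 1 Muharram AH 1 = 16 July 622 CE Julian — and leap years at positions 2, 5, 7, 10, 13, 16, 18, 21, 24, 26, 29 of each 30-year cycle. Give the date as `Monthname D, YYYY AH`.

Safar 7, 1298 AH

JDN of the 1st of Safar, 1297 AH = 2407729.
2407729 + 361 = 2408090.
JDN 2408090 in the tabular Islamic calendar is Safar 7, 1298 AH.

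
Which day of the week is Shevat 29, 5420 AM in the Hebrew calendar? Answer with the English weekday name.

This is JDN 2327404 (11 February 1660 Gregorian).
2327404 ≡ 2 (mod 7); counting from Monday = 0 gives Wednesday.

Wednesday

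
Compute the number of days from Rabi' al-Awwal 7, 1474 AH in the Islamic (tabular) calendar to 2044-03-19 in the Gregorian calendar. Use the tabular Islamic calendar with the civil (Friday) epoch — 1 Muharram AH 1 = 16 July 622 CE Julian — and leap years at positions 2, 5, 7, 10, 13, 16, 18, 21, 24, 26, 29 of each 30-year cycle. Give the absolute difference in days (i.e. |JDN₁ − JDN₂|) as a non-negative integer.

First date → JDN 2470487; second date → JDN 2467694.
The interval is |2470487 − 2467694| = 2793 days.

2793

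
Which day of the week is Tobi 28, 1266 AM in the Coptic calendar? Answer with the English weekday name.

Thursday

Equivalently 2 February 1550 Gregorian, JDN 2287218.
JDN 2287218 mod 7 = 3, and JDN 0 was a Monday, so this is a Thursday.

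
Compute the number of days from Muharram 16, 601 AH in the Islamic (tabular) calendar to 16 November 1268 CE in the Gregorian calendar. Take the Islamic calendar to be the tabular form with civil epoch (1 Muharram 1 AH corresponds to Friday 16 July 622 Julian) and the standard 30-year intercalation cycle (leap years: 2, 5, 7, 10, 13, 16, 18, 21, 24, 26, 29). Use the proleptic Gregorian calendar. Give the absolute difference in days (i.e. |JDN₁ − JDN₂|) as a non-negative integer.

First date → JDN 2161075; second date → JDN 2184508.
The interval is |2161075 − 2184508| = 23433 days.

23433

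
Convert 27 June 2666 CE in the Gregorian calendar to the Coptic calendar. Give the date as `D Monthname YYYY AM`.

Julian Day Number of the source date = 2694974.
Converting JDN 2694974 to the Coptic calendar gives 15 Paoni 2382 AM.

15 Paoni 2382 AM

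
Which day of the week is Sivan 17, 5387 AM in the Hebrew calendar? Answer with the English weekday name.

Tuesday

In the Gregorian calendar this is 1 June 1627 (JDN 2315461).
JDN 2315461 mod 7 = 1, and JDN 0 was a Monday, so this is a Tuesday.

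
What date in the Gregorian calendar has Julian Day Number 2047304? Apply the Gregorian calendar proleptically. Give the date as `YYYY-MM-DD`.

0893-03-23

Counting from JDN 2299161 = 15 Oct 1582 gives an offset of -251857 days.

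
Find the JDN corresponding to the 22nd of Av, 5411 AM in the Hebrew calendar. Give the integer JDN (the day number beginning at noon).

In the Gregorian calendar the same day is 9 August 1651.
JDN 2400001 is 17 November 1858 CE (Gregorian), MJD 0; the target day is −75705 days from there, so JDN = 2324296.

2324296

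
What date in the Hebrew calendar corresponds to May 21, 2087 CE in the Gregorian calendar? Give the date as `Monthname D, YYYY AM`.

Iyar 19, 5847 AM

Both dates share Julian Day Number 2483462; in the Hebrew calendar that is 19 Iyar 5847 AM.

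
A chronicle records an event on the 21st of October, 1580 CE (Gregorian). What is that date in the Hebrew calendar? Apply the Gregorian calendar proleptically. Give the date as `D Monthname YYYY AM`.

Julian Day Number of the source date = 2298437.
Converting JDN 2298437 to the Hebrew calendar gives 2 Cheshvan 5341 AM.

2 Cheshvan 5341 AM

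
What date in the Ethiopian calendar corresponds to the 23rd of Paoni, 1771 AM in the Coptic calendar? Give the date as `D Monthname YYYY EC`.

23 Sene 2047 EC

Julian Day Number of the source date = 2471814.
Converting JDN 2471814 to the Ethiopian calendar gives 23 Sene 2047 EC.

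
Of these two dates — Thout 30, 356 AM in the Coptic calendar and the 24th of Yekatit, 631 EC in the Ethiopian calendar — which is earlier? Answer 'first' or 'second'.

second

The two dates have Julian Day Numbers 1954723 and 1954501 respectively.
Since 1954501 < 1954723, the second date comes first.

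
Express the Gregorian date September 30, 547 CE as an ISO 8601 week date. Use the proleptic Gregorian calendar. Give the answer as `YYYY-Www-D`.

The weekday is Saturday (ISO weekday 6).
That Saturday belongs to ISO week 39 of ISO year 547.

0547-W39-6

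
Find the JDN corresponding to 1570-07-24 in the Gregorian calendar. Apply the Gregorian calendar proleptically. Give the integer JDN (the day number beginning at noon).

2294695

JDN 2299161 is 15 October 1582 CE (Gregorian); the target day is −4466 days from there, so JDN = 2294695.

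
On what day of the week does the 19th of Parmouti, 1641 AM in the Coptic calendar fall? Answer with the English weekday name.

Monday

In the Gregorian calendar this is 27 April 1925 (JDN 2424268).
JDN 2424268 mod 7 = 0, and JDN 0 was a Monday, so this is a Monday.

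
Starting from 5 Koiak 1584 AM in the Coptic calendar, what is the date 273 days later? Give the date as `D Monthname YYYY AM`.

Counting 273 days forward from JDN 2403315 reaches JDN 2403588, which is 3 Thout 1585 AM.

3 Thout 1585 AM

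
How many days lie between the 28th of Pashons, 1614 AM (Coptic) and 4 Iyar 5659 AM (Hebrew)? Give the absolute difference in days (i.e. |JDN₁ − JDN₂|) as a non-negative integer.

JDN of the first date = 2414445.
JDN of the second date = 2414759.
|2414759 − 2414445| = 314.

314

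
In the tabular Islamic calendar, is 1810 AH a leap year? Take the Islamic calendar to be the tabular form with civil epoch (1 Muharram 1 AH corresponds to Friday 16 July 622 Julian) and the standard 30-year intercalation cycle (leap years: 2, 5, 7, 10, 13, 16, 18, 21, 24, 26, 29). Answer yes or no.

Year 1810 AH is year 10 of its 30-year cycle; leap positions are 2, 5, 7, 10, 13, 16, 18, 21, 24, 26, 29, so it is a leap year (355 days).

yes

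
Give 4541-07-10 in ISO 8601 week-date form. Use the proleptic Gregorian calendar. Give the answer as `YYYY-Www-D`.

4541-W28-1

The weekday is Monday (ISO weekday 1).
That Monday belongs to ISO week 28 of ISO year 4541.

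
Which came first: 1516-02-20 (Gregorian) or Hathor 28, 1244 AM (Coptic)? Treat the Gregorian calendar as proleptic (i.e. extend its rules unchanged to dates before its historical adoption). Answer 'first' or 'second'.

first

Converting both to JDN: 2274817 vs 2279123; the smaller is the first.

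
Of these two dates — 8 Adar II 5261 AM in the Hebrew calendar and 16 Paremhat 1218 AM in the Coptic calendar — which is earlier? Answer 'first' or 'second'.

First date → JDN 2269355; second date → JDN 2269734.
JDN 2269355 < JDN 2269734, so the first date is earlier.

first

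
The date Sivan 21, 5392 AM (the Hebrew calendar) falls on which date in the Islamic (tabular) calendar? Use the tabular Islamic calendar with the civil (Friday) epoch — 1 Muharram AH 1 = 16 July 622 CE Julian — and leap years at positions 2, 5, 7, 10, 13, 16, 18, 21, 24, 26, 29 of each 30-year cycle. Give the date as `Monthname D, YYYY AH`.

Dhu al-Qa'dah 22, 1041 AH

Julian Day Number of the source date = 2317297.
Converting JDN 2317297 to the tabular Islamic calendar gives 22 Dhu al-Qa'dah 1041 AH.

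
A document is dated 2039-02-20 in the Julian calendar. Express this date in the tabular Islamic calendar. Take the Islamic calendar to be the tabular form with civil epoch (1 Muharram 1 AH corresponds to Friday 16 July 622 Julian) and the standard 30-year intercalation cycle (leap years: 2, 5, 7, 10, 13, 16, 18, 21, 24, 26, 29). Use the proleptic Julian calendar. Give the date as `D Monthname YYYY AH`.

9 Safar 1461 AH

The source date corresponds to 5 March 2039 in the Gregorian calendar (JDN 2465853).
That day falls on 9 Safar 1461 AH in the tabular Islamic calendar.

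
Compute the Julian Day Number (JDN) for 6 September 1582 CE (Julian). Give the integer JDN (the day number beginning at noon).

2299132

Equivalently 16 September 1582 (Gregorian).
JDN 2451545 is 1 January 2000 CE (Gregorian); the target day is −152413 days from there, so JDN = 2299132.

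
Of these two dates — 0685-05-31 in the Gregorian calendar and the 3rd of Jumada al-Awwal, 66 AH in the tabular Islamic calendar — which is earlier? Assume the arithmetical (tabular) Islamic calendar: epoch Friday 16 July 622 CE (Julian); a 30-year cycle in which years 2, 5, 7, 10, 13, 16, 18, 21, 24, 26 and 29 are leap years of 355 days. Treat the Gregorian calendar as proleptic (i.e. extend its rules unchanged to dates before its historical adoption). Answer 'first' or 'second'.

Converting both to JDN: 1971402 vs 1971594; the smaller is the first.

first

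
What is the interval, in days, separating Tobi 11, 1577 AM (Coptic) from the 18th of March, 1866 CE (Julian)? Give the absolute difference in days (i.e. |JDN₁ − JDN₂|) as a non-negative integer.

1897

First date → JDN 2400794; second date → JDN 2402691.
The interval is |2400794 − 2402691| = 1897 days.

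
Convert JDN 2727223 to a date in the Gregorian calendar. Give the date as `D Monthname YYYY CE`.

13 October 2754 CE

Counting from JDN 2299161 = 15 Oct 1582 gives an offset of 428062 days.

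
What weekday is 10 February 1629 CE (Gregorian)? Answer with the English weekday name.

Since JDN mod 7 = 5 (0 = Monday), the day is Saturday.

Saturday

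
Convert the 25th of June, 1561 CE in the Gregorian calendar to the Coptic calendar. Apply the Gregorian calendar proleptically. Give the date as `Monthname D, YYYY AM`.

Paoni 21, 1277 AM

Both dates share Julian Day Number 2291379; in the Coptic calendar that is 21 Paoni 1277 AM.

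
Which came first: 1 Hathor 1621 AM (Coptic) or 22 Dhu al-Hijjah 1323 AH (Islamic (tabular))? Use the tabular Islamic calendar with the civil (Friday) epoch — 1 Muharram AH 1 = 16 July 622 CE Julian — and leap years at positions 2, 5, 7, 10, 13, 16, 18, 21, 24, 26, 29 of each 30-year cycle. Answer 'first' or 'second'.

First date → JDN 2416795; second date → JDN 2417259.
JDN 2416795 < JDN 2417259, so the first date is earlier.

first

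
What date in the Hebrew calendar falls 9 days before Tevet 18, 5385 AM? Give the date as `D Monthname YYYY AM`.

The starting date is JDN 2314576; 2314576 − 9 = 2314567.
JDN 2314567 corresponds to 9 Tevet 5385 AM.

9 Tevet 5385 AM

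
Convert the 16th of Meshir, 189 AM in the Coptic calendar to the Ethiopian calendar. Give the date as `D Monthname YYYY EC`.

16 Yekatit 465 EC

Both dates share Julian Day Number 1893862; in the Ethiopian calendar that is 16 Yekatit 465 EC.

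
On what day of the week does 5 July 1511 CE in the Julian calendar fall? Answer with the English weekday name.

Saturday

Equivalently 15 July 1511 Gregorian, JDN 2273136.
JDN 2273136 mod 7 = 5, and JDN 0 was a Monday, so this is a Saturday.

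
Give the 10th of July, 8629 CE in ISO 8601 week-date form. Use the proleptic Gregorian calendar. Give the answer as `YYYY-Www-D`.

8629-W28-5

The weekday is Friday (ISO weekday 5).
That Friday belongs to ISO week 28 of ISO year 8629.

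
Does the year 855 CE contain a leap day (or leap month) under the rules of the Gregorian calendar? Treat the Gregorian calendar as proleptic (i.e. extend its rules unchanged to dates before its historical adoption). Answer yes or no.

855 is not divisible by 4, so it is a common year.

no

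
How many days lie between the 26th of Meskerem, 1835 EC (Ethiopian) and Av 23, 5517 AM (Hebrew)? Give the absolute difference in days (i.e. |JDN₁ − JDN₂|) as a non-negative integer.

First date → JDN 2394114; second date → JDN 2363012.
The interval is |2394114 − 2363012| = 31102 days.

31102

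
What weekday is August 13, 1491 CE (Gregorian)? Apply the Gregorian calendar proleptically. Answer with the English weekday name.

Thursday

Since JDN mod 7 = 3 (0 = Monday), the day is Thursday.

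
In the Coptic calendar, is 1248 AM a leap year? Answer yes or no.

no

1248 mod 4 = 0; in the Coptic calendar a year is leap when year mod 4 = 3, so it is a common year.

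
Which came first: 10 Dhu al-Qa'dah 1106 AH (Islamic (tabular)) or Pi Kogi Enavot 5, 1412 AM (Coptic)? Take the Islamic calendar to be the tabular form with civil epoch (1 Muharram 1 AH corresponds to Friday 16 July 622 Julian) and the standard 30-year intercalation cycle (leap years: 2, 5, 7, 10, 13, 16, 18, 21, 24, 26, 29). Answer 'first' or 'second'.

first

First date → JDN 2340319; second date → JDN 2340762.
JDN 2340319 < JDN 2340762, so the first date is earlier.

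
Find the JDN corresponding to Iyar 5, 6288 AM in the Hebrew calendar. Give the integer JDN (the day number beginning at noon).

In the Gregorian calendar the same day is 26 April 2528.
JDN 2299161 is 15 October 1582 CE (Gregorian); the target day is +345348 days from there, so JDN = 2644509.

2644509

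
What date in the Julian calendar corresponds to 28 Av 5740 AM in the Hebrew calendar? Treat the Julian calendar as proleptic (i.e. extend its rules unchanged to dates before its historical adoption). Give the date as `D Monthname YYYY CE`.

Both dates share Julian Day Number 2444462; in the Julian calendar that is 28 July 1980 CE.

28 July 1980 CE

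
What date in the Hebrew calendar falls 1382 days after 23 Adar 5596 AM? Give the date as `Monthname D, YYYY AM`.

Tevet 17, 5600 AM

Counting 1382 days forward from JDN 2391716 reaches JDN 2393098, which is Tevet 17, 5600 AM.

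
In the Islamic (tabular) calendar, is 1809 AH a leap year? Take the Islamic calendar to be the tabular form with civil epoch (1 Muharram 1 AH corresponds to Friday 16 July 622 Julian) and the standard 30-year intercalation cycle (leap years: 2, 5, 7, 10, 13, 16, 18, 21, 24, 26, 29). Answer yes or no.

no

Year 1809 AH is year 9 of its 30-year cycle; leap positions are 2, 5, 7, 10, 13, 16, 18, 21, 24, 26, 29, so it is a common year (354 days).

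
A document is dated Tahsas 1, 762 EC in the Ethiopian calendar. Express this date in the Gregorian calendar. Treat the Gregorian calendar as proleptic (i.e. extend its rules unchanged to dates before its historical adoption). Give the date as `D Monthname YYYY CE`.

1 December 769 CE

Julian Day Number of the source date = 2002266.
Converting JDN 2002266 to the Gregorian calendar gives 1 December 769 CE.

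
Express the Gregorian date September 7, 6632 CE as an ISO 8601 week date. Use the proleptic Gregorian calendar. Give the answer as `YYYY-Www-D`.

The weekday is Friday (ISO weekday 5).
That Friday belongs to ISO week 36 of ISO year 6632.

6632-W36-5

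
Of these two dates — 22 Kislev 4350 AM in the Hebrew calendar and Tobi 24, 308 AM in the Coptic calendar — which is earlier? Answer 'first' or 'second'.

first

The two dates have Julian Day Numbers 1936530 and 1937305 respectively.
Since 1936530 < 1937305, the first date comes first.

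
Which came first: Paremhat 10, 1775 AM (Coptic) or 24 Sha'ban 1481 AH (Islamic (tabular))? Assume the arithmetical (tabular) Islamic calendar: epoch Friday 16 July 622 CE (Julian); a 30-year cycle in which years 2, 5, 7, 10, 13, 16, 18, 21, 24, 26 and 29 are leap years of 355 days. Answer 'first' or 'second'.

First date → JDN 2473172; second date → JDN 2473133.
JDN 2473133 < JDN 2473172, so the second date is earlier.

second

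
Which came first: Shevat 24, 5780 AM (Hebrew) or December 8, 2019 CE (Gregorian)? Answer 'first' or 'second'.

First date → JDN 2458899; second date → JDN 2458826.
JDN 2458826 < JDN 2458899, so the second date is earlier.

second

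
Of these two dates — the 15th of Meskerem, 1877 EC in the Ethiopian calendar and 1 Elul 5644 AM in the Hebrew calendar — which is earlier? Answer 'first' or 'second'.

second

The two dates have Julian Day Numbers 2409444 and 2409411 respectively.
Since 2409411 < 2409444, the second date comes first.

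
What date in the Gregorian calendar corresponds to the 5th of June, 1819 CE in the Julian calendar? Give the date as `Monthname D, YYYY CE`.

At this point the Julian calendar is 12 days behind the Gregorian.
5 June 1819 Julian + 12 days → 17 June 1819 Gregorian.

June 17, 1819 CE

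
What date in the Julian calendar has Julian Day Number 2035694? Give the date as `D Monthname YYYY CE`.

5 June 861 CE

The proleptic Gregorian equivalent of JDN 2035694 is 9 June 861.
In the Julian calendar that day is 5 June 861 CE.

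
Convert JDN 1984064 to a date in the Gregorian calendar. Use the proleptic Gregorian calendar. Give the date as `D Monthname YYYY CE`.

Counting from JDN 2299161 = 15 Oct 1582 gives an offset of -315097 days.

31 January 720 CE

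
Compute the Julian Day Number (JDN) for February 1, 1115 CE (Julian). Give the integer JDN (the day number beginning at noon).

2128343

In the proleptic Gregorian calendar the same day is 8 February 1115.
JDN 2451545 is 1 January 2000 CE (Gregorian); the target day is −323202 days from there, so JDN = 2128343.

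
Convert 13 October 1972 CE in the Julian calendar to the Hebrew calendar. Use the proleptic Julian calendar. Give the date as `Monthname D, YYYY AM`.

Cheshvan 18, 5733 AM

Julian Day Number of the source date = 2441617.
Converting JDN 2441617 to the Hebrew calendar gives 18 Cheshvan 5733 AM.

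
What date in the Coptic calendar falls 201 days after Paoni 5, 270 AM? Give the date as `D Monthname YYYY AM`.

21 Koiak 271 AM

Counting 201 days forward from JDN 1923556 reaches JDN 1923757, which is 21 Koiak 271 AM.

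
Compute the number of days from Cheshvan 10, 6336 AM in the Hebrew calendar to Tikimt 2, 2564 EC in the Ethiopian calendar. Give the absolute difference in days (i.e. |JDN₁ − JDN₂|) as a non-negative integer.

1490

First date → JDN 2661878; second date → JDN 2660388.
The interval is |2661878 − 2660388| = 1490 days.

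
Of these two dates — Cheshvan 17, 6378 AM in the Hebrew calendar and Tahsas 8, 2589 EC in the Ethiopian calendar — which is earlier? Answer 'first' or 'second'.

The two dates have Julian Day Numbers 2677211 and 2669585 respectively.
Since 2669585 < 2677211, the second date comes first.

second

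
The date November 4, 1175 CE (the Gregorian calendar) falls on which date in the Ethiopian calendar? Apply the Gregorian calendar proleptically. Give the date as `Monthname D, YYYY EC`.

Tikimt 30, 1168 EC

Both dates share Julian Day Number 2150527; in the Ethiopian calendar that is 30 Tikimt 1168 EC.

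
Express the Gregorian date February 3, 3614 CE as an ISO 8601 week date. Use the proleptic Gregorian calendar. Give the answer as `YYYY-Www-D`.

3614-W06-1

The weekday is Monday (ISO weekday 1).
That Monday belongs to ISO week 6 of ISO year 3614.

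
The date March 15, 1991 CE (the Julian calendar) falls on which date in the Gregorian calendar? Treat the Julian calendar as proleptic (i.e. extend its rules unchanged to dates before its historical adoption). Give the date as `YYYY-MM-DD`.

1991-03-28

For dates in this range the Gregorian date is 13 days ahead of the Julian.
15 March 1991 Julian + 13 days → 28 March 1991 Gregorian.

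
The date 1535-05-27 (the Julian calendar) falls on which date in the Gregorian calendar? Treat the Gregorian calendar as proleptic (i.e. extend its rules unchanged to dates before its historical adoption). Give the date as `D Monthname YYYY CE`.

The Julian–Gregorian offset here is 10 days (Julian trailing).
27 May 1535 Julian + 10 days → 6 June 1535 Gregorian.

6 June 1535 CE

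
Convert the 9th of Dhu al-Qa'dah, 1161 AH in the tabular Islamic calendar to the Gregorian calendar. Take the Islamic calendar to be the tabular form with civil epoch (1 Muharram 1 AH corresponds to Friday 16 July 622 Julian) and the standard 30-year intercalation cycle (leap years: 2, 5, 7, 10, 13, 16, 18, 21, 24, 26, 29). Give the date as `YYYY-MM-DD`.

Julian Day Number of the source date = 2359808.
Converting JDN 2359808 to the Gregorian calendar gives 31 October 1748 CE.

1748-10-31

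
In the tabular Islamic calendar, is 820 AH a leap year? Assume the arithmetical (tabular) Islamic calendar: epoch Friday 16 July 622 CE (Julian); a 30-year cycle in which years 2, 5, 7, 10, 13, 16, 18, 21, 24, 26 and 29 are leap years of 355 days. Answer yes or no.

yes

Year 820 AH is year 10 of its 30-year cycle; leap positions are 2, 5, 7, 10, 13, 16, 18, 21, 24, 26, 29, so it is a leap year (355 days).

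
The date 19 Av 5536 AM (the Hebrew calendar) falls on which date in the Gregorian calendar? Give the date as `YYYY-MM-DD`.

Both dates share Julian Day Number 2369947; in the Gregorian calendar that is 4 August 1776 CE.

1776-08-04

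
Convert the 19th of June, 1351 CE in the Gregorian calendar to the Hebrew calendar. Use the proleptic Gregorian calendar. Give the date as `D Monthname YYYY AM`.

16 Sivan 5111 AM

Julian Day Number of the source date = 2214672.
Converting JDN 2214672 to the Hebrew calendar gives 16 Sivan 5111 AM.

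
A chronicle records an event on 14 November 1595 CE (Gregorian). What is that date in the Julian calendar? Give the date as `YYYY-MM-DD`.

The Julian–Gregorian offset here is 10 days (Julian trailing).
14 November 1595 Gregorian − 10 days → 4 November 1595 Julian.

1595-11-04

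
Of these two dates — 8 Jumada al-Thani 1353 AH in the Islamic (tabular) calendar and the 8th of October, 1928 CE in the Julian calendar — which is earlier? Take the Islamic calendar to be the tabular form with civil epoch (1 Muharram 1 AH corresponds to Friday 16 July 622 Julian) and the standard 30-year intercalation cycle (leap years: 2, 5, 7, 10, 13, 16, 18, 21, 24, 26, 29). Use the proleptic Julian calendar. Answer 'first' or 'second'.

second

First date → JDN 2427699; second date → JDN 2425541.
JDN 2425541 < JDN 2427699, so the second date is earlier.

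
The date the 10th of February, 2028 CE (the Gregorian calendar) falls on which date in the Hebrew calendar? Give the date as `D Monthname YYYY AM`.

Julian Day Number of the source date = 2461812.
Converting JDN 2461812 to the Hebrew calendar gives 13 Shevat 5788 AM.

13 Shevat 5788 AM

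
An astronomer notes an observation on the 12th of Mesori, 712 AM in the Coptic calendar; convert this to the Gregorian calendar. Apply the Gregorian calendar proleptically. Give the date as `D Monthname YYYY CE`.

10 August 996 CE

Both dates share Julian Day Number 2085064; in the Gregorian calendar that is 10 August 996 CE.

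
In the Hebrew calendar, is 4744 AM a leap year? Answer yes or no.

Hebrew year 4744 is year 13 of its 19-year Metonic cycle; leap years are at positions 3, 6, 8, 11, 14, 17, 19, so it is a common year (12 months).

no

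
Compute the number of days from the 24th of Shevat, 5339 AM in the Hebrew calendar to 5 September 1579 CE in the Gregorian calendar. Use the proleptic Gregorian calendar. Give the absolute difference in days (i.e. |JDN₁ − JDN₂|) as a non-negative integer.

217

First date → JDN 2297808; second date → JDN 2298025.
The interval is |2297808 − 2298025| = 217 days.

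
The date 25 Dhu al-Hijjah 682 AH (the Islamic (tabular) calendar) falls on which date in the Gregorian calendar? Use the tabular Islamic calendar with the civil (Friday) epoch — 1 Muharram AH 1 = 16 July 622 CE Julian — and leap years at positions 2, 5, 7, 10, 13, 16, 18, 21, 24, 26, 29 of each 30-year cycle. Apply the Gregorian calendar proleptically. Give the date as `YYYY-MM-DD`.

Julian Day Number of the source date = 2190113.
Converting JDN 2190113 to the Gregorian calendar gives 22 March 1284 CE.

1284-03-22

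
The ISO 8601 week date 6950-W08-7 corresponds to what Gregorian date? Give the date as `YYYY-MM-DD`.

6950-02-22

ISO week 1 of 6950 is the week containing the first Thursday of 6950.
Week 8, day 7 (Sunday) lands on 6950-02-22.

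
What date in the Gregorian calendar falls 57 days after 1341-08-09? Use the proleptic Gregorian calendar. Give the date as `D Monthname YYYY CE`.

5 October 1341 CE

Counting 57 days forward from JDN 2211071 reaches JDN 2211128, which is 5 October 1341 CE.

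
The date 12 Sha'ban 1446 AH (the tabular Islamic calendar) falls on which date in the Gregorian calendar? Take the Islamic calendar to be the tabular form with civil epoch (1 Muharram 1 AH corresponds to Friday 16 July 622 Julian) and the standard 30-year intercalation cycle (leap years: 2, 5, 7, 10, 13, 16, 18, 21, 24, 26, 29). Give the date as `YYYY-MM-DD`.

2025-02-11

Both dates share Julian Day Number 2460718; in the Gregorian calendar that is 11 February 2025 CE.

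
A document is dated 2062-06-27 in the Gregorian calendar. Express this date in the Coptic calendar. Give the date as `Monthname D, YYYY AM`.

Both dates share Julian Day Number 2474368; in the Coptic calendar that is 20 Paoni 1778 AM.

Paoni 20, 1778 AM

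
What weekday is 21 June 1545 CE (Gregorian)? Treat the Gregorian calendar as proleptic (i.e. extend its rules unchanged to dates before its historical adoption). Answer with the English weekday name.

Since JDN mod 7 = 3 (0 = Monday), the day is Thursday.

Thursday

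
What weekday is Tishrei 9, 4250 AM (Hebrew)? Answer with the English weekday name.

This is JDN 1899927 (20 September 489 Gregorian).
JDN 1899927 mod 7 = 1, and JDN 0 was a Monday, so this is a Tuesday.

Tuesday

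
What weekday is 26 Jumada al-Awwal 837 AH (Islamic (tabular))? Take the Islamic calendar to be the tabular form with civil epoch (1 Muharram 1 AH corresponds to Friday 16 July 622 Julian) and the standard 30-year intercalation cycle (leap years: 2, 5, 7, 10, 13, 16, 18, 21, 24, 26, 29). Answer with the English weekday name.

Friday

In the proleptic Gregorian calendar this is 17 January 1434 (JDN 2244834).
JDN 2244834 mod 7 = 4, and JDN 0 was a Monday, so this is a Friday.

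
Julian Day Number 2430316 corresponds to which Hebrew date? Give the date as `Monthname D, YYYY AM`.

JDN 2430316 is 17 November 1941 in the Gregorian calendar.
In the Hebrew calendar that day is Cheshvan 27, 5702 AM.

Cheshvan 27, 5702 AM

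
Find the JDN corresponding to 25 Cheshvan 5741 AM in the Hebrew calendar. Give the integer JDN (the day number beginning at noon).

In the Gregorian calendar the same day is 4 November 1980.
JDN 2400001 is 17 November 1858 CE (Gregorian), MJD 0; the target day is +44547 days from there, so JDN = 2444548.

2444548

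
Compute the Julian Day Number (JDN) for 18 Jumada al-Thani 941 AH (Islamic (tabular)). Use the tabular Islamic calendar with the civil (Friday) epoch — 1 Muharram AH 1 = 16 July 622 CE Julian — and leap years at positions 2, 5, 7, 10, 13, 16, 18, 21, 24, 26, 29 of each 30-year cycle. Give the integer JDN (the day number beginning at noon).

2281710

Equivalently 4 January 1535 (proleptic Gregorian).
JDN 2451545 is 1 January 2000 CE (Gregorian); the target day is −169835 days from there, so JDN = 2281710.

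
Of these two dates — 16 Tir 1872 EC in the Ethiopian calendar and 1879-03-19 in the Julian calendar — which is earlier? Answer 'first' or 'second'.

First date → JDN 2407739; second date → JDN 2407440.
JDN 2407440 < JDN 2407739, so the second date is earlier.

second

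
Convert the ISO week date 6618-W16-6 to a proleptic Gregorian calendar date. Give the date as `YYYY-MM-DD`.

6618-04-18

ISO week 1 of 6618 is the week containing the first Thursday of 6618.
Week 16, day 6 (Saturday) lands on 6618-04-18.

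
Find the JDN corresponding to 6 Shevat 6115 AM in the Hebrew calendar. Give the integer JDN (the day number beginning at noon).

2581225

In the Gregorian calendar the same day is 20 January 2355.
JDN 2299161 is 15 October 1582 CE (Gregorian); the target day is +282064 days from there, so JDN = 2581225.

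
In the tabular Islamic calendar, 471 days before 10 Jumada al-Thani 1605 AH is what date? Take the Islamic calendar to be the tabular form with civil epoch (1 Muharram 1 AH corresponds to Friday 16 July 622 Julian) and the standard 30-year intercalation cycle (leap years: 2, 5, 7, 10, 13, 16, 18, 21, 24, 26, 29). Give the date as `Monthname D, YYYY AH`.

JDN of 10 Jumada al-Thani 1605 AH = 2517001.
2517001 − 471 = 2516530.
JDN 2516530 in the tabular Islamic calendar is Safar 11, 1604 AH.

Safar 11, 1604 AH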